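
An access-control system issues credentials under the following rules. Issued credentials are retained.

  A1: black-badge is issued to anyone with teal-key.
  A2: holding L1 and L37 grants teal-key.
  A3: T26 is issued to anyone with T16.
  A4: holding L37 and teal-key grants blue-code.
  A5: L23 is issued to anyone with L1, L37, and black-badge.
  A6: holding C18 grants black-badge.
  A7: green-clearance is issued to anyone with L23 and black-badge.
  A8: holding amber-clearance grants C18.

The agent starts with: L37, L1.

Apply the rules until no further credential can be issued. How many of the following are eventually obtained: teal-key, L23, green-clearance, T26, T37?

3

Holding L1 and L37 grants teal-key (A2).
Holding teal-key grants black-badge (A1).
Holding L1, L37, and black-badge grants L23 (A5).
Holding L23 and black-badge grants green-clearance (A7).
teal-key: reached.
L23: reached.
green-clearance: reached.
T26 would need T16 (A3), but T16 is never granted.
No rule produces T37, and it is not given.
Reached: teal-key, L23, and green-clearance — 3 of the 5.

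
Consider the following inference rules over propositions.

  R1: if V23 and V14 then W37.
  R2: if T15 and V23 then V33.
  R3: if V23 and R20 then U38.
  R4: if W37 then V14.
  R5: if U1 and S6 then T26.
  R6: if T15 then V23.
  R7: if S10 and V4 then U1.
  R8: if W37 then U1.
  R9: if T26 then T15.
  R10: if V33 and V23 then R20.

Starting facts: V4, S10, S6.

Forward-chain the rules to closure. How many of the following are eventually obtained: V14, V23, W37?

1

From S10 and V4, R7 gives U1.
U1 and S6 hold, so T26 follows (R5).
T26 holds, so T15 follows (R9).
From T15, R6 gives V23.
V14 would need W37 (R4), but W37 is never established.
V23: reached.
W37 would need V23 and V14 (R1), but V14 is never established.
Reached: V23 — 1 of the 3.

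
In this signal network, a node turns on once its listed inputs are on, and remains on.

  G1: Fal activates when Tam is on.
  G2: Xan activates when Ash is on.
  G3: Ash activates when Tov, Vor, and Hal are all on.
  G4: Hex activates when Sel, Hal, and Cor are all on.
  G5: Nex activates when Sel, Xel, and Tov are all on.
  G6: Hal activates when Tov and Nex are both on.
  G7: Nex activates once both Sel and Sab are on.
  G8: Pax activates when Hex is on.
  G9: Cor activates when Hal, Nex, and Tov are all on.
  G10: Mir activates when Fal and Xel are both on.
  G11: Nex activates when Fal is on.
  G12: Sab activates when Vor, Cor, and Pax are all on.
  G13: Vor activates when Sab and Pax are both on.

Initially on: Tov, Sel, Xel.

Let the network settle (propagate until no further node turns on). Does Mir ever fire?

No

Mir would need Fal and Xel (G10), but Fal never turns on.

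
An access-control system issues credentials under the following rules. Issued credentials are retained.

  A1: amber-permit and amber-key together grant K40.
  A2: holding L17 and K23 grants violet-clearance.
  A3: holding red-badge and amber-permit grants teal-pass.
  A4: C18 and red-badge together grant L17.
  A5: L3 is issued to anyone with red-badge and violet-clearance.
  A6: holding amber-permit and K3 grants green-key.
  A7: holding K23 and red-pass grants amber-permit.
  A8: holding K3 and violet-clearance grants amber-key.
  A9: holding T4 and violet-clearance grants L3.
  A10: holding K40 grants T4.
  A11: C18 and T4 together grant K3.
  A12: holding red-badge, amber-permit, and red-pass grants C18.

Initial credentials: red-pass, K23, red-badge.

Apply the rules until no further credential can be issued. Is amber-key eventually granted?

amber-key would need K3 and violet-clearance (A8), but K3 is never granted.

No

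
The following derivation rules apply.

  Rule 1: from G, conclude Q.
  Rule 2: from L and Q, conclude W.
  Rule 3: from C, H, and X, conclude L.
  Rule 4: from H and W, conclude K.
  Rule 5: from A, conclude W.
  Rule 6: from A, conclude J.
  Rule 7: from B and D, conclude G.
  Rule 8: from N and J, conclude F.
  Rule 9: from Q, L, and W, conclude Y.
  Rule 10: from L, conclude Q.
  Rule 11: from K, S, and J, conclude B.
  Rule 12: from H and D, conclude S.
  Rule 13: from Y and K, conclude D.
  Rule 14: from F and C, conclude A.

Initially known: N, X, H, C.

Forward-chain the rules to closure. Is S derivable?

C, H, and X hold, so L follows (Rule 3).
L holds, so Q follows (Rule 10).
L and Q hold, so W follows (Rule 2).
From Q, L, and W, Rule 9 gives Y.
From H and W, Rule 4 gives K.
Y and K hold, so D follows (Rule 13).
From H and D, Rule 12 gives S.

Yes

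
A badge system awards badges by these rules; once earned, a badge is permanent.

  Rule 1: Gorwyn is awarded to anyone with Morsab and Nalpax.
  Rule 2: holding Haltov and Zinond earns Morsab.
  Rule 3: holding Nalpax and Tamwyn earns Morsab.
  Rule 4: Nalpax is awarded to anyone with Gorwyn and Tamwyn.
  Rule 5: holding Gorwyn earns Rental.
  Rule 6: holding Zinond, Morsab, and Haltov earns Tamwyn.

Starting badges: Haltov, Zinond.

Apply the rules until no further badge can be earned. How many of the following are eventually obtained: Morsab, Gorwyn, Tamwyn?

With Haltov and Zinond, Morsab is earned (Rule 2).
With Zinond, Morsab, and Haltov, Tamwyn is earned (Rule 6).
Morsab: reached.
Gorwyn would need Morsab and Nalpax (Rule 1), but Nalpax is never earned.
Tamwyn: reached.
Reached: Morsab and Tamwyn — 2 of the 3.

2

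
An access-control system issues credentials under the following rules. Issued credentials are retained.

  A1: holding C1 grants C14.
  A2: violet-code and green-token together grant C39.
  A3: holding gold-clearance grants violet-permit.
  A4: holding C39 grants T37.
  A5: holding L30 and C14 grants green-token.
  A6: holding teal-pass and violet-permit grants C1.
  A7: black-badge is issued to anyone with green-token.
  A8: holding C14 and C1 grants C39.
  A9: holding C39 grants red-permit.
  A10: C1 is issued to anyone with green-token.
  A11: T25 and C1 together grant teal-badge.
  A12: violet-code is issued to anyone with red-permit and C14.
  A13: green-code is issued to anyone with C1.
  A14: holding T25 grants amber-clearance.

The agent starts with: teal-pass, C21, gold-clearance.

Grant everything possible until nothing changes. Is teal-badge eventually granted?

teal-badge would need T25 and C1 (A11), but T25 is never granted.

No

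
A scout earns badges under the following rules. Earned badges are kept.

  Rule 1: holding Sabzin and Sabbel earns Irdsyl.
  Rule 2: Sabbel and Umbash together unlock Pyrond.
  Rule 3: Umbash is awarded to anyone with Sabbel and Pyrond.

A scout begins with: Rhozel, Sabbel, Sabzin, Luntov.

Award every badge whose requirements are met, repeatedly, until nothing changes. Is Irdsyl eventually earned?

Yes

With Sabzin and Sabbel, Irdsyl is earned (Rule 1).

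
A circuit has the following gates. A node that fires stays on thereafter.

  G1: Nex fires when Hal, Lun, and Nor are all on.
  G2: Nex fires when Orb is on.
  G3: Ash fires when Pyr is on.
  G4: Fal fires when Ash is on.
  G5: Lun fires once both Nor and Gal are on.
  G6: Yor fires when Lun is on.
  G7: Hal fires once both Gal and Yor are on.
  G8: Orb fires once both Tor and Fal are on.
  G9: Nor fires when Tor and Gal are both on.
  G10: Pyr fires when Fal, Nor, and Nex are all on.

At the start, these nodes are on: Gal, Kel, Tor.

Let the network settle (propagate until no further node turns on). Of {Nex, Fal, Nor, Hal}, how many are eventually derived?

G9: Tor and Gal on → Nor on.
Nor and Gal are on, so Lun fires (G5).
Lun is on, so Yor fires (G6).
G7: Gal and Yor on → Hal on.
G1: Hal, Lun, and Nor on → Nex on.
Nex: reached.
Fal would need Ash (G4), but Ash never turns on.
Nor: reached.
Hal: reached.
Reached: Nex, Nor, and Hal — 3 of the 4.

3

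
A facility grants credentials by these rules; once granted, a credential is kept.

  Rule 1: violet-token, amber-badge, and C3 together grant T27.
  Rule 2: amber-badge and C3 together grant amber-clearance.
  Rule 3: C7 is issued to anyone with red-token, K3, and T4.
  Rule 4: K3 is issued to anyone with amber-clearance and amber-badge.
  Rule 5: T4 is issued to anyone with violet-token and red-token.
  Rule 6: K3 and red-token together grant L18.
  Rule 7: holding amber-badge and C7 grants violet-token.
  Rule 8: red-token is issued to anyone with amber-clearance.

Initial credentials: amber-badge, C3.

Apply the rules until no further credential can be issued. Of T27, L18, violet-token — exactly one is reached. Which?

L18

Holding amber-badge and C3 grants amber-clearance (Rule 2).
Holding amber-clearance and amber-badge grants K3 (Rule 4).
Holding amber-clearance grants red-token (Rule 8).
Holding K3 and red-token grants L18 (Rule 6).
violet-token would need amber-badge and C7 (Rule 7), but C7 is never granted. T27 would need violet-token, amber-badge, and C3 (Rule 1), but violet-token is never granted.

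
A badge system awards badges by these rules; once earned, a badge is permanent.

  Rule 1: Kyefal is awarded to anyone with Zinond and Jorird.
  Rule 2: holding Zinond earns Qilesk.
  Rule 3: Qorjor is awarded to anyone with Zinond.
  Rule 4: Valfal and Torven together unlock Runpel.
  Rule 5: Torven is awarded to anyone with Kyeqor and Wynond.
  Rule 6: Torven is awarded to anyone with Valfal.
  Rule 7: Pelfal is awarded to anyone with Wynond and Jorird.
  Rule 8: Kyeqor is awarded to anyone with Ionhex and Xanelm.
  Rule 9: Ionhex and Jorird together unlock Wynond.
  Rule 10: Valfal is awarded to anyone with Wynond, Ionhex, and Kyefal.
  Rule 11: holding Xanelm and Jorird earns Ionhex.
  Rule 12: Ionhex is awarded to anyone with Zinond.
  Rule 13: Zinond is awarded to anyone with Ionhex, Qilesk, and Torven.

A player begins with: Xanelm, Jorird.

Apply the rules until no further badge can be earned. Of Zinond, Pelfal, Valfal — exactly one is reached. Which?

With Xanelm and Jorird, Ionhex is earned (Rule 11).
With Ionhex and Jorird, Wynond is earned (Rule 9).
With Wynond and Jorird, Pelfal is earned (Rule 7).
Zinond would need Ionhex, Qilesk, and Torven (Rule 13), but Qilesk is never earned. Valfal would need Wynond, Ionhex, and Kyefal (Rule 10), but Kyefal is never earned.

Pelfal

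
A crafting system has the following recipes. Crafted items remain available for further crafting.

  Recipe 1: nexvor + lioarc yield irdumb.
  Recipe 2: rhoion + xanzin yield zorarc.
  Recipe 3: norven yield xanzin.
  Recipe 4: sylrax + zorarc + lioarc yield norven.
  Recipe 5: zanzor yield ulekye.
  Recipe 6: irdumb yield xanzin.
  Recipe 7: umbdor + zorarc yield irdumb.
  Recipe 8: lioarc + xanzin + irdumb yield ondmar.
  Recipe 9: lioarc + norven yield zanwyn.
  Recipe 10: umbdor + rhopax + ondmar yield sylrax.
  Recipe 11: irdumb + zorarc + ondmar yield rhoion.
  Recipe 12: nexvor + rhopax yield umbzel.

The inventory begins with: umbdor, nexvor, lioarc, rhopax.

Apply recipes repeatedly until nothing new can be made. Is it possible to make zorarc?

No

zorarc would need rhoion and xanzin (Recipe 2), but rhoion is never obtained.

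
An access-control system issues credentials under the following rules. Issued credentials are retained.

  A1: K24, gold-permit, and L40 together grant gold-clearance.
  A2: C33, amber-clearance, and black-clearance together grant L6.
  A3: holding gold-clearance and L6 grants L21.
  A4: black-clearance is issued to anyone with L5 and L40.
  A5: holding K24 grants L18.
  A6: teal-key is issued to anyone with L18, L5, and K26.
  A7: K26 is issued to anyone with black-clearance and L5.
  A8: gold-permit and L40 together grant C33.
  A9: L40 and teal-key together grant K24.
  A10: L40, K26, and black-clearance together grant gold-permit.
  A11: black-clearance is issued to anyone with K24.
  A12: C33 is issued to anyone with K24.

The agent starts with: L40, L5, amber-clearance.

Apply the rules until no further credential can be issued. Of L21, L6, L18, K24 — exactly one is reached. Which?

Holding L5 and L40 grants black-clearance (A4).
Holding black-clearance and L5 grants K26 (A7).
Holding L40, K26, and black-clearance grants gold-permit (A10).
Holding gold-permit and L40 grants C33 (A8).
Holding C33, amber-clearance, and black-clearance grants L6 (A2).
K24 would need L40 and teal-key (A9), but teal-key is never granted. L21 would need gold-clearance and L6 (A3), but gold-clearance is never granted. L18 would need K24 (A5), but K24 is never granted.

L6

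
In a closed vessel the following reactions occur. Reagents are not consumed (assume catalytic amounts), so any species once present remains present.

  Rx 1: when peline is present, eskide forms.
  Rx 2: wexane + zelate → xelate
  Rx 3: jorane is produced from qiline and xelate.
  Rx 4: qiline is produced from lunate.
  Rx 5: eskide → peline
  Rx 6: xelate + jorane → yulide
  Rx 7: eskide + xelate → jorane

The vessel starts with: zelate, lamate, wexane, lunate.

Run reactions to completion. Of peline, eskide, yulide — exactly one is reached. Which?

lunate present → qiline forms (Rx 4).
wexane and zelate present → xelate forms (Rx 2).
qiline and xelate present → jorane forms (Rx 3).
xelate and jorane present → yulide forms (Rx 6).
peline would need eskide (Rx 5), but eskide never forms. eskide would need peline (Rx 1), but peline never forms.

yulide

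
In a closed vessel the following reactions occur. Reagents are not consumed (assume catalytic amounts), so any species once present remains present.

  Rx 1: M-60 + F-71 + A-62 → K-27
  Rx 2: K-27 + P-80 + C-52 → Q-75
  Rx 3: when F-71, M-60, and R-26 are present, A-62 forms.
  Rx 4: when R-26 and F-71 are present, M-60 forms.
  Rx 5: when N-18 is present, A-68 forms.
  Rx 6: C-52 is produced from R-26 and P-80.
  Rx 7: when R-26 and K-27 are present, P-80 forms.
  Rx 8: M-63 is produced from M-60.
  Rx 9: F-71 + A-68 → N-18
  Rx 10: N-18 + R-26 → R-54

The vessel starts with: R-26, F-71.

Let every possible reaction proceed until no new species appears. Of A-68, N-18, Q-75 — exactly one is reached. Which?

R-26 and F-71 present → M-60 forms (Rx 4).
F-71, M-60, and R-26 present → A-62 forms (Rx 3).
M-60, F-71, and A-62 present → K-27 forms (Rx 1).
R-26 and K-27 present → P-80 forms (Rx 7).
R-26 and P-80 present → C-52 forms (Rx 6).
K-27, P-80, and C-52 present → Q-75 forms (Rx 2).
N-18 would need F-71 and A-68 (Rx 9), but A-68 never forms. A-68 would need N-18 (Rx 5), but N-18 never forms.

Q-75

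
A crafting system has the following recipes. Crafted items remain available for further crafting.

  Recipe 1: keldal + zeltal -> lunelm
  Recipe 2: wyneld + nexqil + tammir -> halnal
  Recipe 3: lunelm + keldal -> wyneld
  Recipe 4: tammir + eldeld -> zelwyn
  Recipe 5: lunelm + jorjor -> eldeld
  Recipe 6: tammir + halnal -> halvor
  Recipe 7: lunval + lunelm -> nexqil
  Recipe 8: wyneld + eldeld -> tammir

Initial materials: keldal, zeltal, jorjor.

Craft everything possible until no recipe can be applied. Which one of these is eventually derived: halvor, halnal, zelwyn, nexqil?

keldal + zeltal -> lunelm (Recipe 1).
lunelm + keldal -> wyneld (Recipe 3).
Using Recipe 5, lunelm and jorjor make eldeld.
wyneld + eldeld -> tammir (Recipe 8).
Using Recipe 4, tammir and eldeld make zelwyn.
nexqil would need lunval and lunelm (Recipe 7), but lunval is never obtained. halnal would need wyneld, nexqil, and tammir (Recipe 2), but nexqil is never obtained. halvor would need tammir and halnal (Recipe 6), but halnal is never obtained.

zelwyn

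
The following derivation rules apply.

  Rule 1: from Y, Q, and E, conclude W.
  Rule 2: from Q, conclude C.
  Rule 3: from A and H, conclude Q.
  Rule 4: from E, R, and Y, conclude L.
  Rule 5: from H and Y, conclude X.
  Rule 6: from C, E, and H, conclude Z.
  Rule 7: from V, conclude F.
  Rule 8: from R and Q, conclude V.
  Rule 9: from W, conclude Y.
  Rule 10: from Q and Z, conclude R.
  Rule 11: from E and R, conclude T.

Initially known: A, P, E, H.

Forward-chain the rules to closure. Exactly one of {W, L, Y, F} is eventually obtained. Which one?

F

A and H hold, so Q follows (Rule 3).
From Q, Rule 2 gives C.
C, E, and H hold, so Z follows (Rule 6).
From Q and Z, Rule 10 gives R.
From R and Q, Rule 8 gives V.
V holds, so F follows (Rule 7).
L would need E, R, and Y (Rule 4), but Y is never established. Y would need W (Rule 9), but W is never established. W would need Y, Q, and E (Rule 1), but Y is never established.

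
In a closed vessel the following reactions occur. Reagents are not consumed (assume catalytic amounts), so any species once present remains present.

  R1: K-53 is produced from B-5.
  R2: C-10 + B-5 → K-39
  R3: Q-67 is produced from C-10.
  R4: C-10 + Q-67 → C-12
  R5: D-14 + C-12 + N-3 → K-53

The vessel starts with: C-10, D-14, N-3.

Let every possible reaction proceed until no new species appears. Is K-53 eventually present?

Yes

C-10 present → Q-67 forms (R3).
C-10 and Q-67 present → C-12 forms (R4).
D-14, C-12, and N-3 present → K-53 forms (R5).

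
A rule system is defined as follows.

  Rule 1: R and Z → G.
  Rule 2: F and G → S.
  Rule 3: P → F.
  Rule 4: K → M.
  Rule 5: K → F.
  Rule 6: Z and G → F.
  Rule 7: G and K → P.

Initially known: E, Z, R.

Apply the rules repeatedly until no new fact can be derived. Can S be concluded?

R and Z hold, so G follows (Rule 1).
From Z and G, Rule 6 gives F.
From F and G, Rule 2 gives S.

Yes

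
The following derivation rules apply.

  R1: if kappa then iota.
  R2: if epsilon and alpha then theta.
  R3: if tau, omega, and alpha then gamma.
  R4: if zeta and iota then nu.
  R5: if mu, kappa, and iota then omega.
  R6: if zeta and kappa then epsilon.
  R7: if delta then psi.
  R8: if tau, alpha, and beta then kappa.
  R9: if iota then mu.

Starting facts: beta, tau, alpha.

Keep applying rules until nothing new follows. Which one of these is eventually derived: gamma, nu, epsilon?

From tau, alpha, and beta, R8 gives kappa.
From kappa, R1 gives iota.
From iota, R9 gives mu.
mu, kappa, and iota hold, so omega follows (R5).
tau, omega, and alpha hold, so gamma follows (R3).
nu would need zeta and iota (R4), but zeta is never established. epsilon would need zeta and kappa (R6), but zeta is never established.

gamma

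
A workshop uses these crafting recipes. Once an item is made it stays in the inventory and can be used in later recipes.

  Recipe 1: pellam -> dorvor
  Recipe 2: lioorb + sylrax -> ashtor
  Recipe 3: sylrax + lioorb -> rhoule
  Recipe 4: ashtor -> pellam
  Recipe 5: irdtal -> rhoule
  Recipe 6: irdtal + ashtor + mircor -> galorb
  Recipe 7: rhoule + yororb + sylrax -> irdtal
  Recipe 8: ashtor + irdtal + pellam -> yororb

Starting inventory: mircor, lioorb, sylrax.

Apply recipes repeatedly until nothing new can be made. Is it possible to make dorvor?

lioorb + sylrax -> ashtor (Recipe 2).
ashtor -> pellam (Recipe 4).
Using Recipe 1, pellam makes dorvor.

Yes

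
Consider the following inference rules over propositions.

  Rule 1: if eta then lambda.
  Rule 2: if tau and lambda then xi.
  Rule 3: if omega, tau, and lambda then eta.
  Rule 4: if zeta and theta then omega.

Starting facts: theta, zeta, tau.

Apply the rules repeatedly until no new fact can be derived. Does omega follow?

Yes

zeta and theta hold, so omega follows (Rule 4).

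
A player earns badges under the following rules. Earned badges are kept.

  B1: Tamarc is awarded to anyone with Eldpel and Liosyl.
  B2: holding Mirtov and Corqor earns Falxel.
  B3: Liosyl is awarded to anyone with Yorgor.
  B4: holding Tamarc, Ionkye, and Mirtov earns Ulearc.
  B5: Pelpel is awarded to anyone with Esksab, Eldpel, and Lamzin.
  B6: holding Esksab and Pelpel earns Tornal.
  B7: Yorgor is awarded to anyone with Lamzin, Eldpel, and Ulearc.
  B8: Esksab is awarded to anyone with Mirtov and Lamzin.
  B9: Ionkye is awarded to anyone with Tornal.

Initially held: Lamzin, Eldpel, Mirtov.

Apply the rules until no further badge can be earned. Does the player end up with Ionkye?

With Mirtov and Lamzin, Esksab is earned (B8).
With Esksab, Eldpel, and Lamzin, Pelpel is earned (B5).
With Esksab and Pelpel, Tornal is earned (B6).
With Tornal, Ionkye is earned (B9).

Yes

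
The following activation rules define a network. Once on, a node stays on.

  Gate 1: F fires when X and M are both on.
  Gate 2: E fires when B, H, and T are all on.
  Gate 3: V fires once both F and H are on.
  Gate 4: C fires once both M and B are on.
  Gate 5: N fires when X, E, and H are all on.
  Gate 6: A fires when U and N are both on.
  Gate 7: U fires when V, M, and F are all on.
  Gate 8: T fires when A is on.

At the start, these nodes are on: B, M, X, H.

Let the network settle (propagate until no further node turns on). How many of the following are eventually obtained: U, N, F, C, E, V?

4

X and M are on, so F fires (Gate 1).
Gate 4: M and B on → C on.
F and H are on, so V fires (Gate 3).
Gate 7: V, M, and F on → U on.
U: reached.
N would need X, E, and H (Gate 5), but E never turns on.
F: reached.
C: reached.
E would need B, H, and T (Gate 2), but T never turns on.
V: reached.
Reached: U, F, C, and V — 4 of the 6.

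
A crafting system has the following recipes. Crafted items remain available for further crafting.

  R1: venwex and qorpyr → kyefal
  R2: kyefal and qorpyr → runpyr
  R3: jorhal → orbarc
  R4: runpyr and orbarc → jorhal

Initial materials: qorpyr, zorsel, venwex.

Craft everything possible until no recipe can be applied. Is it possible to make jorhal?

No

jorhal would need runpyr and orbarc (R4), but orbarc is never obtained.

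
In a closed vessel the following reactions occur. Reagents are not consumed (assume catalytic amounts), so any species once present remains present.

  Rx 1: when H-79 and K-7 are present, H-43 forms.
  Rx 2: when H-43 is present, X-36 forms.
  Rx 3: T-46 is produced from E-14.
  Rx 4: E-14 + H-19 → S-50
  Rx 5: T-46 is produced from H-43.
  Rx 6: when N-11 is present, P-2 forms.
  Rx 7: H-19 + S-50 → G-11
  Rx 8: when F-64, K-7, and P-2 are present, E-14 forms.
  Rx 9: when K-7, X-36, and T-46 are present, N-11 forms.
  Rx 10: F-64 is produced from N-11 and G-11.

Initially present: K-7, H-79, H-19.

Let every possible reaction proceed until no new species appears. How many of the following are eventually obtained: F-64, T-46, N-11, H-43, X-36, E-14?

4

H-79 and K-7 present → H-43 forms (Rx 1).
H-43 present → T-46 forms (Rx 5).
H-43 present → X-36 forms (Rx 2).
K-7, X-36, and T-46 present → N-11 forms (Rx 9).
F-64 would need N-11 and G-11 (Rx 10), but G-11 never forms.
T-46: reached.
N-11: reached.
H-43: reached.
X-36: reached.
E-14 would need F-64, K-7, and P-2 (Rx 8), but F-64 never forms.
Reached: T-46, N-11, H-43, and X-36 — 4 of the 6.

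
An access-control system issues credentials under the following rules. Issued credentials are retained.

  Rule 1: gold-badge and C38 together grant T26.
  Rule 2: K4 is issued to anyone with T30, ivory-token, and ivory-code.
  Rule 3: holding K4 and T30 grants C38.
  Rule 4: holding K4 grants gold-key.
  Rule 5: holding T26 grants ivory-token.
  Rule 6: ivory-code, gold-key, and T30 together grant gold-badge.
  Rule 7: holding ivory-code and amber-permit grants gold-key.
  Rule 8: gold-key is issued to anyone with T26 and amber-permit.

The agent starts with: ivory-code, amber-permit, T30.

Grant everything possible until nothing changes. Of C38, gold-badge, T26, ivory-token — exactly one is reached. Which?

Holding ivory-code and amber-permit grants gold-key (Rule 7).
Holding ivory-code, gold-key, and T30 grants gold-badge (Rule 6).
C38 would need K4 and T30 (Rule 3), but K4 is never granted. ivory-token would need T26 (Rule 5), but T26 is never granted. T26 would need gold-badge and C38 (Rule 1), but C38 is never granted.

gold-badge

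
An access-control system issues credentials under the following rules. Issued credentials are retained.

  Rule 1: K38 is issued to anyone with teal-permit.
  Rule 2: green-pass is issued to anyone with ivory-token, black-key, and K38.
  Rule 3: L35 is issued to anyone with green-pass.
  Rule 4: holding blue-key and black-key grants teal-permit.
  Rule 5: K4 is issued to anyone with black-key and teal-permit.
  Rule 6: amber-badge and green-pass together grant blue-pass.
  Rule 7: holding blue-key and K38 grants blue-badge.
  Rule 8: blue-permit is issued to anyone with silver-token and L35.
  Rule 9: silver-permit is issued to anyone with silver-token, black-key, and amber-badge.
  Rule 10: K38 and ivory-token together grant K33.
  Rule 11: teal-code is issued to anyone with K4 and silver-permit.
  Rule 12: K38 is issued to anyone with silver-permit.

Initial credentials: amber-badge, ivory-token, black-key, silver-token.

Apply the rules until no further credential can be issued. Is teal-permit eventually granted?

No

teal-permit would need blue-key and black-key (Rule 4), but blue-key is never granted.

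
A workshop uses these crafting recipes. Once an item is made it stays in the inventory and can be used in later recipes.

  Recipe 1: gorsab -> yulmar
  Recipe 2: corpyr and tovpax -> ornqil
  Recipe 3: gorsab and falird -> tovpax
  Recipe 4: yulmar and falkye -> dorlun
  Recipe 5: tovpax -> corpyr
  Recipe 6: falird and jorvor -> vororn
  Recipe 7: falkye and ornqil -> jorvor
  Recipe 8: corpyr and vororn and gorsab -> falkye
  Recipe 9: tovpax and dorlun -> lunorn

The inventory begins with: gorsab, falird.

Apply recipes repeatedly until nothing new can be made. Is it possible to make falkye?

No

falkye would need corpyr, vororn, and gorsab (Recipe 8), but vororn is never obtained.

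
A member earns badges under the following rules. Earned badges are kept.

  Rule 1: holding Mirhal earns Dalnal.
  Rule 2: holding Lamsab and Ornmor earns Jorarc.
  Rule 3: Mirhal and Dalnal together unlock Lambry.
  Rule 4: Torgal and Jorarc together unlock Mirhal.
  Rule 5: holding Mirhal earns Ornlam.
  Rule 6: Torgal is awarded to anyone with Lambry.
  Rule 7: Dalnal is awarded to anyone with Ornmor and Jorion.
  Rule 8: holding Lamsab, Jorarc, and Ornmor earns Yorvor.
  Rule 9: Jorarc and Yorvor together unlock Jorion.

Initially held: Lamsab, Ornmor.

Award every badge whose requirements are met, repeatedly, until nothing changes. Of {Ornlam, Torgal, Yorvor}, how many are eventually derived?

1

With Lamsab and Ornmor, Jorarc is earned (Rule 2).
With Lamsab, Jorarc, and Ornmor, Yorvor is earned (Rule 8).
Ornlam would need Mirhal (Rule 5), but Mirhal is never earned.
Torgal would need Lambry (Rule 6), but Lambry is never earned.
Yorvor: reached.
Reached: Yorvor — 1 of the 3.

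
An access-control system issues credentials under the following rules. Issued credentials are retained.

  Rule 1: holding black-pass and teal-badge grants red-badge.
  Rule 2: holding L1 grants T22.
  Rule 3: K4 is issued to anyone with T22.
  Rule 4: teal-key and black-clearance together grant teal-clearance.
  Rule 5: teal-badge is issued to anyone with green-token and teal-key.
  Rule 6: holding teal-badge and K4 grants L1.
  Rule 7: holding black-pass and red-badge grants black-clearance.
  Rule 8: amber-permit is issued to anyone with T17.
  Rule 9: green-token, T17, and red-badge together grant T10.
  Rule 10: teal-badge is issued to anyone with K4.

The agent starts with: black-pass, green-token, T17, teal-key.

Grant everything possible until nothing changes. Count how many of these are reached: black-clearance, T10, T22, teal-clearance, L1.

3

Holding green-token and teal-key grants teal-badge (Rule 5).
Holding black-pass and teal-badge grants red-badge (Rule 1).
Holding green-token, T17, and red-badge grants T10 (Rule 9).
Holding black-pass and red-badge grants black-clearance (Rule 7).
Holding teal-key and black-clearance grants teal-clearance (Rule 4).
black-clearance: reached.
T10: reached.
T22 would need L1 (Rule 2), but L1 is never granted.
teal-clearance: reached.
L1 would need teal-badge and K4 (Rule 6), but K4 is never granted.
Reached: black-clearance, T10, and teal-clearance — 3 of the 5.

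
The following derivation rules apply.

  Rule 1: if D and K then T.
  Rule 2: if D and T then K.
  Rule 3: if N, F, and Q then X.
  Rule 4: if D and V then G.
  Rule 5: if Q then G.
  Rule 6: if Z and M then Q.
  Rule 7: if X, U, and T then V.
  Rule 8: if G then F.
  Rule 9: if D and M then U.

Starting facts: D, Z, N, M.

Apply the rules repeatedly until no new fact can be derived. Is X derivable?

Yes

From Z and M, Rule 6 gives Q.
Q holds, so G follows (Rule 5).
From G, Rule 8 gives F.
N, F, and Q hold, so X follows (Rule 3).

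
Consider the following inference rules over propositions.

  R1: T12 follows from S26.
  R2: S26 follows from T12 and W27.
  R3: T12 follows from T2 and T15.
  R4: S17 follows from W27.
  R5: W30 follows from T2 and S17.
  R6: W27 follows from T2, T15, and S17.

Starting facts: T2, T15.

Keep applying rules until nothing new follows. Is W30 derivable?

W30 would need T2 and S17 (R5), but S17 is never established.

No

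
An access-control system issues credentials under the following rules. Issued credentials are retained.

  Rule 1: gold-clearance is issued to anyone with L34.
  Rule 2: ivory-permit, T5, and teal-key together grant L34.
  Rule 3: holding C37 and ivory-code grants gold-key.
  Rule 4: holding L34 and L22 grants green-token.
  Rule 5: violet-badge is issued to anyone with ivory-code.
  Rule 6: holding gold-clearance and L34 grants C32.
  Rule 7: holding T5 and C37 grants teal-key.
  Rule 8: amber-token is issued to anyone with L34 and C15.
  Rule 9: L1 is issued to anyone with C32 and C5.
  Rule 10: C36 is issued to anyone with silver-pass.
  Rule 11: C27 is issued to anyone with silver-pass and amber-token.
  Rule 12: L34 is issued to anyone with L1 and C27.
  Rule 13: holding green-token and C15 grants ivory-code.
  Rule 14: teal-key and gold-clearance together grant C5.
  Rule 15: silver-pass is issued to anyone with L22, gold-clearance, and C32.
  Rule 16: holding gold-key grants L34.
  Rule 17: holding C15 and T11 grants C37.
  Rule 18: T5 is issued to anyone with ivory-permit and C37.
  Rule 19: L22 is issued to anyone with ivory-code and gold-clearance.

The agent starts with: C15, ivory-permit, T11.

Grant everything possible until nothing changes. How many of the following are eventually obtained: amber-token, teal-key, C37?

3

Holding C15 and T11 grants C37 (Rule 17).
Holding ivory-permit and C37 grants T5 (Rule 18).
Holding T5 and C37 grants teal-key (Rule 7).
Holding ivory-permit, T5, and teal-key grants L34 (Rule 2).
Holding L34 and C15 grants amber-token (Rule 8).
amber-token: reached.
teal-key: reached.
C37: reached.
All 3 are reached.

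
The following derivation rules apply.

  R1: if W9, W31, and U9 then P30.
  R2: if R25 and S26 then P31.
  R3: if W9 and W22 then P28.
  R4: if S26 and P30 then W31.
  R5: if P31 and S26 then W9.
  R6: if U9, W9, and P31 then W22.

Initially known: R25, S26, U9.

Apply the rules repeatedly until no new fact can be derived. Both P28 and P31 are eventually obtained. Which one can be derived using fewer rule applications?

P31

P31: From R25 and S26, R2 gives P31. [1 rule application]
P28: From R25 and S26, R2 gives P31. From P31 and S26, R5 gives W9. From U9, W9, and P31, R6 gives W22. W9 and W22 hold, so P28 follows (R3). [4 rule applications]
P31 needs fewer.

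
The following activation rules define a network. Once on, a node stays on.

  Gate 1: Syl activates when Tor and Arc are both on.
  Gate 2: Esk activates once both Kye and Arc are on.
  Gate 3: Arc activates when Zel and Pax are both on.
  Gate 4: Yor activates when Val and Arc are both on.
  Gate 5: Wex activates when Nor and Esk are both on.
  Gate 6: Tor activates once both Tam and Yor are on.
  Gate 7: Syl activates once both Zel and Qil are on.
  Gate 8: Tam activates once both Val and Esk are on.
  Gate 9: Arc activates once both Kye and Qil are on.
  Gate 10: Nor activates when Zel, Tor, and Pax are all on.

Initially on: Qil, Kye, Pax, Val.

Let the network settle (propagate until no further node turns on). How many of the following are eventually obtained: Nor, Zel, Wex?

0

Nor would need Zel, Tor, and Pax (Gate 10), but Zel never turns on.
No rule produces Zel, and it is not given.
Wex would need Nor and Esk (Gate 5), but Nor never turns on.
None of the 3 are reached.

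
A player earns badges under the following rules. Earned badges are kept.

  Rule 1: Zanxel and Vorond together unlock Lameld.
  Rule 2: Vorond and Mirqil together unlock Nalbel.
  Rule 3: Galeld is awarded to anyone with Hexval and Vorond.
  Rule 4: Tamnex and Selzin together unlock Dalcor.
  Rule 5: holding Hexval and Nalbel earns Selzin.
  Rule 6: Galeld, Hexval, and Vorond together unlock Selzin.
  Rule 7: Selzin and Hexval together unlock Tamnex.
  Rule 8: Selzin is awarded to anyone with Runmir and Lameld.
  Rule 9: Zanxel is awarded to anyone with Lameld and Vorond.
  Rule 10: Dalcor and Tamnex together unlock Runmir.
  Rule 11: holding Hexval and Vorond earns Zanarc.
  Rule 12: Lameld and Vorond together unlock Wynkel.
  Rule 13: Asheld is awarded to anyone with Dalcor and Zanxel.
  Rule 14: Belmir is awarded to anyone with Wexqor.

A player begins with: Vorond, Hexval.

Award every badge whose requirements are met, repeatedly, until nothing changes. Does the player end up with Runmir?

With Hexval and Vorond, Galeld is earned (Rule 3).
With Galeld, Hexval, and Vorond, Selzin is earned (Rule 6).
With Selzin and Hexval, Tamnex is earned (Rule 7).
With Tamnex and Selzin, Dalcor is earned (Rule 4).
With Dalcor and Tamnex, Runmir is earned (Rule 10).

Yes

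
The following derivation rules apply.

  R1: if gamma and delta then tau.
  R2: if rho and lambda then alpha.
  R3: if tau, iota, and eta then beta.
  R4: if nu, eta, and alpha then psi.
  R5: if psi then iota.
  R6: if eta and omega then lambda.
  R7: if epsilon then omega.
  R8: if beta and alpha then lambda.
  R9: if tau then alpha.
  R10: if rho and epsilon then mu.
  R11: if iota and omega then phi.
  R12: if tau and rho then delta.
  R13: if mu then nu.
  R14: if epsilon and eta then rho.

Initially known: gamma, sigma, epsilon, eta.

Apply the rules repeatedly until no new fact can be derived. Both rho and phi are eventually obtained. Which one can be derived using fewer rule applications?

rho: epsilon and eta hold, so rho follows (R14). [1 rule application]
phi: epsilon and eta hold, so rho follows (R14). epsilon holds, so omega follows (R7). From eta and omega, R6 gives lambda. rho and epsilon hold, so mu follows (R10). mu holds, so nu follows (R13). rho and lambda hold, so alpha follows (R2). From nu, eta, and alpha, R4 gives psi. From psi, R5 gives iota. From iota and omega, R11 gives phi. [9 rule applications]
rho needs fewer.

rho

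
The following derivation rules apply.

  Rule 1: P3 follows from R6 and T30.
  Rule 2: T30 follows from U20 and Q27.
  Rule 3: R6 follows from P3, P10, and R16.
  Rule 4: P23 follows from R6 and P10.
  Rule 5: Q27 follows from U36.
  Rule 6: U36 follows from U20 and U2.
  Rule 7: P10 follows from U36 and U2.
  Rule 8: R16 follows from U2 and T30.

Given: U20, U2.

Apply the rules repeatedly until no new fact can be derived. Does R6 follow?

R6 would need P3, P10, and R16 (Rule 3), but P3 is never established.

No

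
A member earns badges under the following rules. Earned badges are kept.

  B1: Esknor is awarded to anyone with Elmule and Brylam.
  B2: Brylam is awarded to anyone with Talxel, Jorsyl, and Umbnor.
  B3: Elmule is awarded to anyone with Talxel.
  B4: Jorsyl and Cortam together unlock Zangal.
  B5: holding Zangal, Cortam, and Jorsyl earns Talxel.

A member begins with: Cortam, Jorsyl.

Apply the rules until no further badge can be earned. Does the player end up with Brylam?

Brylam would need Talxel, Jorsyl, and Umbnor (B2), but Umbnor is never earned.

No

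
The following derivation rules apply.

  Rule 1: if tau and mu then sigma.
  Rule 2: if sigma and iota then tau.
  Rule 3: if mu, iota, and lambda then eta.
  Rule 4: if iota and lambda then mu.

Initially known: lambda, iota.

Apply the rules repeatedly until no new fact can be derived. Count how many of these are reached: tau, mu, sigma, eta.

iota and lambda hold, so mu follows (Rule 4).
From mu, iota, and lambda, Rule 3 gives eta.
tau would need sigma and iota (Rule 2), but sigma is never established.
mu: reached.
sigma would need tau and mu (Rule 1), but tau is never established.
eta: reached.
Reached: mu and eta — 2 of the 4.

2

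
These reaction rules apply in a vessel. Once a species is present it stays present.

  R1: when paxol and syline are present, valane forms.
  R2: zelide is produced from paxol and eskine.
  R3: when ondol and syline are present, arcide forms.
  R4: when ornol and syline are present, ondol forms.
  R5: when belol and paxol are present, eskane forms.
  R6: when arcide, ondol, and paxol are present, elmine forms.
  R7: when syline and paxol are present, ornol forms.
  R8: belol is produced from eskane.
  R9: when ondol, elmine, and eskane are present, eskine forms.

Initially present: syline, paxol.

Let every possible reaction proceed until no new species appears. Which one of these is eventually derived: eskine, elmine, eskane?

elmine

syline and paxol present → ornol forms (R7).
ornol and syline present → ondol forms (R4).
ondol and syline present → arcide forms (R3).
arcide, ondol, and paxol present → elmine forms (R6).
eskane would need belol and paxol (R5), but belol never forms. eskine would need ondol, elmine, and eskane (R9), but eskane never forms.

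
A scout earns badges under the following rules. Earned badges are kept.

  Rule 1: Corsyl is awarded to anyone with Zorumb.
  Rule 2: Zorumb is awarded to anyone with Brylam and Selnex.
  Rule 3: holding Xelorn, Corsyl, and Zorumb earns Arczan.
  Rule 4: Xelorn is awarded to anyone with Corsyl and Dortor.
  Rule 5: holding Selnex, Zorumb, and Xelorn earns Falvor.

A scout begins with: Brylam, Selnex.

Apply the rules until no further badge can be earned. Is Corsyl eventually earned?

With Brylam and Selnex, Zorumb is earned (Rule 2).
With Zorumb, Corsyl is earned (Rule 1).

Yes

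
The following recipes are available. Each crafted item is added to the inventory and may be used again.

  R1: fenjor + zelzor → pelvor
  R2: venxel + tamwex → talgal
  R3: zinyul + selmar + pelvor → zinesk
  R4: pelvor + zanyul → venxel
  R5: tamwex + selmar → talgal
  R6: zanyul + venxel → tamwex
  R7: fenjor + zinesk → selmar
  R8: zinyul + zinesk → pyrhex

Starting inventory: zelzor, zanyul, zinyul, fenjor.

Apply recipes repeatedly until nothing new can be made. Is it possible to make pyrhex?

No

pyrhex would need zinyul and zinesk (R8), but zinesk is never obtained.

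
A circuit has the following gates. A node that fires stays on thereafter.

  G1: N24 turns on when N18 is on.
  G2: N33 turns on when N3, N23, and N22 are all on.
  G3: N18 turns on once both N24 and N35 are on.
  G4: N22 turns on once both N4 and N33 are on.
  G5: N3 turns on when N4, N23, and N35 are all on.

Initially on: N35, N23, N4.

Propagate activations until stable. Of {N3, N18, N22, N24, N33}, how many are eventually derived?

N4, N23, and N35 are on, so N3 turns on (G5).
N3: reached.
N18 would need N24 and N35 (G3), but N24 never turns on.
N22 would need N4 and N33 (G4), but N33 never turns on.
N24 would need N18 (G1), but N18 never turns on.
N33 would need N3, N23, and N22 (G2), but N22 never turns on.
Reached: N3 — 1 of the 5.

1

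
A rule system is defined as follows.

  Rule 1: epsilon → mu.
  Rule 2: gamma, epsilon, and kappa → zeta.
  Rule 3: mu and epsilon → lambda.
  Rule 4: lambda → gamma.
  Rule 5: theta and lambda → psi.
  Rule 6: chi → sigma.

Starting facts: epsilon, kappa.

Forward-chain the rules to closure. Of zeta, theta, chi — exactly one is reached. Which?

From epsilon, Rule 1 gives mu.
From mu and epsilon, Rule 3 gives lambda.
lambda holds, so gamma follows (Rule 4).
gamma, epsilon, and kappa hold, so zeta follows (Rule 2).
No rule produces chi, and it is not given. No rule produces theta, and it is not given.

zeta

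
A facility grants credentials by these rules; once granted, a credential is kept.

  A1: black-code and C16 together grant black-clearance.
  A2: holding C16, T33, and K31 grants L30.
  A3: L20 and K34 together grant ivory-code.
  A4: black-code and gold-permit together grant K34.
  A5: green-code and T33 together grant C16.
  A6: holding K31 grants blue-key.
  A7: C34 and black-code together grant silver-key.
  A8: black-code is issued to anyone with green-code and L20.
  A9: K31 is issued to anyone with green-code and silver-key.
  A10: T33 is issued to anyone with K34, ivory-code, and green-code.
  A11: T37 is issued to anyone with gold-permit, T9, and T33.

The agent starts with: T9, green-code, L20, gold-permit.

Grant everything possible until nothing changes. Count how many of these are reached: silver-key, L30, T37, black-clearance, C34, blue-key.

Holding green-code and L20 grants black-code (A8).
Holding black-code and gold-permit grants K34 (A4).
Holding L20 and K34 grants ivory-code (A3).
Holding K34, ivory-code, and green-code grants T33 (A10).
Holding green-code and T33 grants C16 (A5).
Holding gold-permit, T9, and T33 grants T37 (A11).
Holding black-code and C16 grants black-clearance (A1).
silver-key would need C34 and black-code (A7), but C34 is never granted.
L30 would need C16, T33, and K31 (A2), but K31 is never granted.
T37: reached.
black-clearance: reached.
No rule produces C34, and it is not given.
blue-key would need K31 (A6), but K31 is never granted.
Reached: T37 and black-clearance — 2 of the 6.

2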